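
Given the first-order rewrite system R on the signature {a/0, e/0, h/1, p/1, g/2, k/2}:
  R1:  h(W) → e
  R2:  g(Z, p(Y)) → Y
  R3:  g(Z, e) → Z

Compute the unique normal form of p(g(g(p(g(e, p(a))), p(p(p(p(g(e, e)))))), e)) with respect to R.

p(p(p(p(e))))

1. p(g(g(p(g(e, p(a))), p(p(p(p(g(e, e)))))), e))  →  p(g(p(g(e, p(a))), p(p(p(p(g(e, e)))))))   [R3 at 1]
2. p(g(p(g(e, p(a))), p(p(p(p(g(e, e)))))))  →  p(p(p(p(g(e, e)))))   [R2 at 1]
3. p(p(p(p(g(e, e)))))  →  p(p(p(p(e))))   [R3 at 1.1.1.1]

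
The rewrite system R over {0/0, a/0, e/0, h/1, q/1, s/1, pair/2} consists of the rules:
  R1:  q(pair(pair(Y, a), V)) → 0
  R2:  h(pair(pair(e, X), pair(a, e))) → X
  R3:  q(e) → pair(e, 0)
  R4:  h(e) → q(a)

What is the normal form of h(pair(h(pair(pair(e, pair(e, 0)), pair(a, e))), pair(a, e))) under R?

1. h(pair(h(pair(pair(e, pair(e, 0)), pair(a, e))), pair(a, e)))  →  h(pair(pair(e, 0), pair(a, e)))   [R2 at 1.1]
2. h(pair(pair(e, 0), pair(a, e)))  →  0   [R2 at ε]

0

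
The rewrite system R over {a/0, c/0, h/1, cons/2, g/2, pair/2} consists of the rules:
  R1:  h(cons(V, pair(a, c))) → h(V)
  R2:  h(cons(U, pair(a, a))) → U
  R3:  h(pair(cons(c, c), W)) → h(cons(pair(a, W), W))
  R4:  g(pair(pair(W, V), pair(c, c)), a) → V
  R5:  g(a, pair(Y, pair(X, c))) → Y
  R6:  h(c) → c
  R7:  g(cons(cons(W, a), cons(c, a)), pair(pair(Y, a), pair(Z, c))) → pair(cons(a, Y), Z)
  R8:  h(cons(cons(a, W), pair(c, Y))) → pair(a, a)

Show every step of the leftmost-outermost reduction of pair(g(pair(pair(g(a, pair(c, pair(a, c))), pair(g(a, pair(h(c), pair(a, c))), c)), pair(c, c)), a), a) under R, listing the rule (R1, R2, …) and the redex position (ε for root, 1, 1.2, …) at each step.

1. pair(g(pair(pair(g(a, pair(c, pair(a, c))), pair(g(a, pair(h(c), pair(a, c))), c)), pair(c, c)), a), a)  →  pair(pair(g(a, pair(h(c), pair(a, c))), c), a)   [R4 at 1]
2. pair(pair(g(a, pair(h(c), pair(a, c))), c), a)  →  pair(pair(h(c), c), a)   [R5 at 1.1]
3. pair(pair(h(c), c), a)  →  pair(pair(c, c), a)   [R6 at 1.1]

pair(pair(c, c), a)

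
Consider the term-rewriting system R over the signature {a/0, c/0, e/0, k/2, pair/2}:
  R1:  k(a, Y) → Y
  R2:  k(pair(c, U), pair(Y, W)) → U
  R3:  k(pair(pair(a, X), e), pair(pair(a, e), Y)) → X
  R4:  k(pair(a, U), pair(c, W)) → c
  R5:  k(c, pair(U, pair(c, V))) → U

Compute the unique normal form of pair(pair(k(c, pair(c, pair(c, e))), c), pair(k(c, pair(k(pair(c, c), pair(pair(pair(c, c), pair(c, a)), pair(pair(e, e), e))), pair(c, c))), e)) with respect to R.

1. pair(pair(k(c, pair(c, pair(c, e))), c), pair(k(c, pair(k(pair(c, c), pair(pair(pair(c, c), pair(c, a)), pair(pair(e, e), e))), pair(c, c))), e))  →  pair(pair(c, c), pair(k(c, pair(k(pair(c, c), pair(pair(pair(c, c), pair(c, a)), pair(pair(e, e), e))), pair(c, c))), e))   [R5 at 1.1]
2. pair(pair(c, c), pair(k(c, pair(k(pair(c, c), pair(pair(pair(c, c), pair(c, a)), pair(pair(e, e), e))), pair(c, c))), e))  →  pair(pair(c, c), pair(k(pair(c, c), pair(pair(pair(c, c), pair(c, a)), pair(pair(e, e), e))), e))   [R5 at 2.1]
3. pair(pair(c, c), pair(k(pair(c, c), pair(pair(pair(c, c), pair(c, a)), pair(pair(e, e), e))), e))  →  pair(pair(c, c), pair(c, e))   [R2 at 2.1]

pair(pair(c, c), pair(c, e))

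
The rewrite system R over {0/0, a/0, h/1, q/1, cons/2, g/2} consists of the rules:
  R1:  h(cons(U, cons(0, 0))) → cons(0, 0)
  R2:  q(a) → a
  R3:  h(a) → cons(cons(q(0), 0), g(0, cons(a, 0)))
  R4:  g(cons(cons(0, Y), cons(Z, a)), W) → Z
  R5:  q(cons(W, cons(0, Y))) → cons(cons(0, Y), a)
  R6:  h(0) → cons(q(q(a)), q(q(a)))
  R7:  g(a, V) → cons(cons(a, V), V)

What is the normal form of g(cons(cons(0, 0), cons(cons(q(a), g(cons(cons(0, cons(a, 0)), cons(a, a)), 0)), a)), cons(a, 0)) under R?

cons(a, a)

1. g(cons(cons(0, 0), cons(cons(q(a), g(cons(cons(0, cons(a, 0)), cons(a, a)), 0)), a)), cons(a, 0))  →  cons(q(a), g(cons(cons(0, cons(a, 0)), cons(a, a)), 0))   [R4 at ε]
2. cons(q(a), g(cons(cons(0, cons(a, 0)), cons(a, a)), 0))  →  cons(a, g(cons(cons(0, cons(a, 0)), cons(a, a)), 0))   [R2 at 1]
3. cons(a, g(cons(cons(0, cons(a, 0)), cons(a, a)), 0))  →  cons(a, a)   [R4 at 2]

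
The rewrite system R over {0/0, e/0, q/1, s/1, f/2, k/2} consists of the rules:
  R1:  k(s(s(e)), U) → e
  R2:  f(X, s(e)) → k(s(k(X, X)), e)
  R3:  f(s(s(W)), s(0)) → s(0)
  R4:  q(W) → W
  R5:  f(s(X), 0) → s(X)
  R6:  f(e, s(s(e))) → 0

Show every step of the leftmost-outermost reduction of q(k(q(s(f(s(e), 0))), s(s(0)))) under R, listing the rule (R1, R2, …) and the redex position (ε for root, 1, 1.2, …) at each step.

e

1. q(k(q(s(f(s(e), 0))), s(s(0))))  →  k(q(s(f(s(e), 0))), s(s(0)))   [R4 at ε]
2. k(q(s(f(s(e), 0))), s(s(0)))  →  k(s(f(s(e), 0)), s(s(0)))   [R4 at 1]
3. k(s(f(s(e), 0)), s(s(0)))  →  k(s(s(e)), s(s(0)))   [R5 at 1.1]
4. k(s(s(e)), s(s(0)))  →  e   [R1 at ε]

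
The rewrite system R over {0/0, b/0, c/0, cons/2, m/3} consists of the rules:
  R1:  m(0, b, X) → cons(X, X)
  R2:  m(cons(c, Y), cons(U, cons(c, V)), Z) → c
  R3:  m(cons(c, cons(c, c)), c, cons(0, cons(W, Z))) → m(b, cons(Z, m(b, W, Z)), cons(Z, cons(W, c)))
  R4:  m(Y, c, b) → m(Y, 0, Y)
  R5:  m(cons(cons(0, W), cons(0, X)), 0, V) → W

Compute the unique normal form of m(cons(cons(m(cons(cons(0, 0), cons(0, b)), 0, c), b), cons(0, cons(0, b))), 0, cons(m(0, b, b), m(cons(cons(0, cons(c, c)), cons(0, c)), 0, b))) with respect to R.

1. m(cons(cons(m(cons(cons(0, 0), cons(0, b)), 0, c), b), cons(0, cons(0, b))), 0, cons(m(0, b, b), m(cons(cons(0, cons(c, c)), cons(0, c)), 0, b)))  →  m(cons(cons(0, b), cons(0, cons(0, b))), 0, cons(m(0, b, b), m(cons(cons(0, cons(c, c)), cons(0, c)), 0, b)))   [R5 at 1.1.1]
2. m(cons(cons(0, b), cons(0, cons(0, b))), 0, cons(m(0, b, b), m(cons(cons(0, cons(c, c)), cons(0, c)), 0, b)))  →  b   [R5 at ε]

b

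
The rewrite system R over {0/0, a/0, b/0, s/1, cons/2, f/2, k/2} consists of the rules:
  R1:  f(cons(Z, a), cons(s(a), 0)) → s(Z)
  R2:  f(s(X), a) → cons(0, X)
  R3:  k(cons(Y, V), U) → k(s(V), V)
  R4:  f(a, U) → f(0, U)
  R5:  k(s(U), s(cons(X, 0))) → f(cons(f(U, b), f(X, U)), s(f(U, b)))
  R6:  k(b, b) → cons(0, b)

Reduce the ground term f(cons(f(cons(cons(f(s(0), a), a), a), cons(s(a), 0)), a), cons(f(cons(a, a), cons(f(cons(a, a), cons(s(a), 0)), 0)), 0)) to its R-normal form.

1. f(cons(f(cons(cons(f(s(0), a), a), a), cons(s(a), 0)), a), cons(f(cons(a, a), cons(f(cons(a, a), cons(s(a), 0)), 0)), 0))  →  f(cons(s(cons(f(s(0), a), a)), a), cons(f(cons(a, a), cons(f(cons(a, a), cons(s(a), 0)), 0)), 0))   [R1 at 1.1]
2. f(cons(s(cons(f(s(0), a), a)), a), cons(f(cons(a, a), cons(f(cons(a, a), cons(s(a), 0)), 0)), 0))  →  f(cons(s(cons(cons(0, 0), a)), a), cons(f(cons(a, a), cons(f(cons(a, a), cons(s(a), 0)), 0)), 0))   [R2 at 1.1.1.1]
3. f(cons(s(cons(cons(0, 0), a)), a), cons(f(cons(a, a), cons(f(cons(a, a), cons(s(a), 0)), 0)), 0))  →  f(cons(s(cons(cons(0, 0), a)), a), cons(f(cons(a, a), cons(s(a), 0)), 0))   [R1 at 2.1.2.1]
4. f(cons(s(cons(cons(0, 0), a)), a), cons(f(cons(a, a), cons(s(a), 0)), 0))  →  f(cons(s(cons(cons(0, 0), a)), a), cons(s(a), 0))   [R1 at 2.1]
5. f(cons(s(cons(cons(0, 0), a)), a), cons(s(a), 0))  →  s(s(cons(cons(0, 0), a)))   [R1 at ε]

s(s(cons(cons(0, 0), a)))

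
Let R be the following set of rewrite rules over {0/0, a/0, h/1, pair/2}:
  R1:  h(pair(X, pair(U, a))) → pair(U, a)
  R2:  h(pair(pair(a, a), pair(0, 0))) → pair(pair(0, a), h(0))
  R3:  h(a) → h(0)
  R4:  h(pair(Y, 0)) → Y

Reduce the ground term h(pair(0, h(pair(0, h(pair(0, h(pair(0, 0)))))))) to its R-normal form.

0

1. h(pair(0, h(pair(0, h(pair(0, h(pair(0, 0))))))))  →  h(pair(0, h(pair(0, h(pair(0, 0))))))   [R4 at 1.2.1.2.1.2]
2. h(pair(0, h(pair(0, h(pair(0, 0))))))  →  h(pair(0, h(pair(0, 0))))   [R4 at 1.2.1.2]
3. h(pair(0, h(pair(0, 0))))  →  h(pair(0, 0))   [R4 at 1.2]
4. h(pair(0, 0))  →  0   [R4 at ε]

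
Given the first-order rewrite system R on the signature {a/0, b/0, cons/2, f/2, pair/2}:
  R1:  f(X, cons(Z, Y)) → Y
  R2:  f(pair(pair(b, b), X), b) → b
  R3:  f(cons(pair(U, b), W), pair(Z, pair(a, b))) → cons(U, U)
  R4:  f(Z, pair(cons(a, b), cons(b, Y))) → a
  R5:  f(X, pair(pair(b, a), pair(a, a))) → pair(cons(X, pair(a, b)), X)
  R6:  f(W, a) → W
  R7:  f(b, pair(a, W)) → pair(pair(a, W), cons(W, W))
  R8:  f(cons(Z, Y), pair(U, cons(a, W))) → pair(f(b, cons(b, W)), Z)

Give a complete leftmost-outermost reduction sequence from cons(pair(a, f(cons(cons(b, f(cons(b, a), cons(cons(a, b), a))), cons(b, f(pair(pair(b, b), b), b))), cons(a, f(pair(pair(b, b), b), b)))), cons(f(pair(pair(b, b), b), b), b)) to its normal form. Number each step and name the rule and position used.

cons(pair(a, b), cons(b, b))

1. cons(pair(a, f(cons(cons(b, f(cons(b, a), cons(cons(a, b), a))), cons(b, f(pair(pair(b, b), b), b))), cons(a, f(pair(pair(b, b), b), b)))), cons(f(pair(pair(b, b), b), b), b))  →  cons(pair(a, f(pair(pair(b, b), b), b)), cons(f(pair(pair(b, b), b), b), b))   [R1 at 1.2]
2. cons(pair(a, f(pair(pair(b, b), b), b)), cons(f(pair(pair(b, b), b), b), b))  →  cons(pair(a, b), cons(f(pair(pair(b, b), b), b), b))   [R2 at 1.2]
3. cons(pair(a, b), cons(f(pair(pair(b, b), b), b), b))  →  cons(pair(a, b), cons(b, b))   [R2 at 2.1]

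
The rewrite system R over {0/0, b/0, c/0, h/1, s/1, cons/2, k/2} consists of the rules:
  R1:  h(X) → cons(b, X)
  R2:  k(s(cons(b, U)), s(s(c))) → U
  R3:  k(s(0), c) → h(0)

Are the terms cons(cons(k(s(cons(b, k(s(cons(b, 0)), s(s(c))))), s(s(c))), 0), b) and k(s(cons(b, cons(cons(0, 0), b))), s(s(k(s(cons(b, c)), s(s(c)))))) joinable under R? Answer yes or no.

Reduce t₁ = cons(cons(k(s(cons(b, k(s(cons(b, 0)), s(s(c))))), s(s(c))), 0), b):
1. cons(cons(k(s(cons(b, k(s(cons(b, 0)), s(s(c))))), s(s(c))), 0), b)  →  cons(cons(k(s(cons(b, 0)), s(s(c))), 0), b)   [R2 at 1.1]
2. cons(cons(k(s(cons(b, 0)), s(s(c))), 0), b)  →  cons(cons(0, 0), b)   [R2 at 1.1]

Reduce t₂ = k(s(cons(b, cons(cons(0, 0), b))), s(s(k(s(cons(b, c)), s(s(c)))))):
1. k(s(cons(b, cons(cons(0, 0), b))), s(s(k(s(cons(b, c)), s(s(c))))))  →  k(s(cons(b, cons(cons(0, 0), b))), s(s(c)))   [R2 at 2.1.1]
2. k(s(cons(b, cons(cons(0, 0), b))), s(s(c)))  →  cons(cons(0, 0), b)   [R2 at ε]

yes — NF(t₁) = cons(cons(0, 0), b), NF(t₂) = cons(cons(0, 0), b)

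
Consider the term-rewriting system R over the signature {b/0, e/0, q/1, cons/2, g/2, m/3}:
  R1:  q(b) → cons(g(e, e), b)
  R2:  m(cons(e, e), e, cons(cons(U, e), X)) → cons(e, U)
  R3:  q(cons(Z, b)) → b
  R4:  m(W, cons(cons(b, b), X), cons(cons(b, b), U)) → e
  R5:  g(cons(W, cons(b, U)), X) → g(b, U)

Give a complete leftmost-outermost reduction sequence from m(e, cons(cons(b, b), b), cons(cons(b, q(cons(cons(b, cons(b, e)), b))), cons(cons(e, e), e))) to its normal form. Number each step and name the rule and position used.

1. m(e, cons(cons(b, b), b), cons(cons(b, q(cons(cons(b, cons(b, e)), b))), cons(cons(e, e), e)))  →  m(e, cons(cons(b, b), b), cons(cons(b, b), cons(cons(e, e), e)))   [R3 at 3.1.2]
2. m(e, cons(cons(b, b), b), cons(cons(b, b), cons(cons(e, e), e)))  →  e   [R4 at ε]

e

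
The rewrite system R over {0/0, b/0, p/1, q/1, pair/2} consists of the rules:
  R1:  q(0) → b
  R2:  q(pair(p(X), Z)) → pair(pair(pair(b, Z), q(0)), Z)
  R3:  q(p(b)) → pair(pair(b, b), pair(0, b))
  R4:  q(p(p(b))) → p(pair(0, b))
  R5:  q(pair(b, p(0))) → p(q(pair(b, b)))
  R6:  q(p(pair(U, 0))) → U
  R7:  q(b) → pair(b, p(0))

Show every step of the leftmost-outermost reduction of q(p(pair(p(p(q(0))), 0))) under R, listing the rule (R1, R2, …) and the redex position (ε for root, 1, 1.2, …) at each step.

1. q(p(pair(p(p(q(0))), 0)))  →  p(p(q(0)))   [R6 at ε]
2. p(p(q(0)))  →  p(p(b))   [R1 at 1.1]

p(p(b))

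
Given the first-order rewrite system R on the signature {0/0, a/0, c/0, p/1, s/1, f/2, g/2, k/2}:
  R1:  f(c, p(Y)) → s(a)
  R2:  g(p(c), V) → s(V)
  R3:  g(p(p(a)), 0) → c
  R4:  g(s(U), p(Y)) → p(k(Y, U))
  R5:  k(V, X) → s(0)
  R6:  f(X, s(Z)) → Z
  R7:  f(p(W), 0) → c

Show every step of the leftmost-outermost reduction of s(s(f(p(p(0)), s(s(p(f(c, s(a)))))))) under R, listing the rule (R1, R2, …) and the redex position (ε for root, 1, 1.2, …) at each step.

s(s(s(p(a))))

1. s(s(f(p(p(0)), s(s(p(f(c, s(a))))))))  →  s(s(s(p(f(c, s(a))))))   [R6 at 1.1]
2. s(s(s(p(f(c, s(a))))))  →  s(s(s(p(a))))   [R6 at 1.1.1.1]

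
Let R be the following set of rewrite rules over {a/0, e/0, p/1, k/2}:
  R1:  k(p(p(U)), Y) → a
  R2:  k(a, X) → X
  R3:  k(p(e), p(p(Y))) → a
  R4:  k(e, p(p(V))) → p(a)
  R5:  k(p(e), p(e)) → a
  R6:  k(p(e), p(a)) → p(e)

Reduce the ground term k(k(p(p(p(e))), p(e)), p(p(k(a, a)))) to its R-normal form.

p(p(a))

1. k(k(p(p(p(e))), p(e)), p(p(k(a, a))))  →  k(a, p(p(k(a, a))))   [R1 at 1]
2. k(a, p(p(k(a, a))))  →  p(p(k(a, a)))   [R2 at ε]
3. p(p(k(a, a)))  →  p(p(a))   [R2 at 1.1]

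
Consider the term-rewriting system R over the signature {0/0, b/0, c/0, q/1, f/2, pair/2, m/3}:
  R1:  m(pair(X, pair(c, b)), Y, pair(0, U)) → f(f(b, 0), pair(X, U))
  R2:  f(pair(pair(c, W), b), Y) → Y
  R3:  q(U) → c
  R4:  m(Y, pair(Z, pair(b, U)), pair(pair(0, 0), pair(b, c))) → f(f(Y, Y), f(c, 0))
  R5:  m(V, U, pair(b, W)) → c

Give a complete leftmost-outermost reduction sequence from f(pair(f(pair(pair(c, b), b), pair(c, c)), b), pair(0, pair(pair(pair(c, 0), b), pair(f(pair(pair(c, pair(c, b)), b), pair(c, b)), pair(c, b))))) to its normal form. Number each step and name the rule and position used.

1. f(pair(f(pair(pair(c, b), b), pair(c, c)), b), pair(0, pair(pair(pair(c, 0), b), pair(f(pair(pair(c, pair(c, b)), b), pair(c, b)), pair(c, b)))))  →  f(pair(pair(c, c), b), pair(0, pair(pair(pair(c, 0), b), pair(f(pair(pair(c, pair(c, b)), b), pair(c, b)), pair(c, b)))))   [R2 at 1.1]
2. f(pair(pair(c, c), b), pair(0, pair(pair(pair(c, 0), b), pair(f(pair(pair(c, pair(c, b)), b), pair(c, b)), pair(c, b)))))  →  pair(0, pair(pair(pair(c, 0), b), pair(f(pair(pair(c, pair(c, b)), b), pair(c, b)), pair(c, b))))   [R2 at ε]
3. pair(0, pair(pair(pair(c, 0), b), pair(f(pair(pair(c, pair(c, b)), b), pair(c, b)), pair(c, b))))  →  pair(0, pair(pair(pair(c, 0), b), pair(pair(c, b), pair(c, b))))   [R2 at 2.2.1]

pair(0, pair(pair(pair(c, 0), b), pair(pair(c, b), pair(c, b))))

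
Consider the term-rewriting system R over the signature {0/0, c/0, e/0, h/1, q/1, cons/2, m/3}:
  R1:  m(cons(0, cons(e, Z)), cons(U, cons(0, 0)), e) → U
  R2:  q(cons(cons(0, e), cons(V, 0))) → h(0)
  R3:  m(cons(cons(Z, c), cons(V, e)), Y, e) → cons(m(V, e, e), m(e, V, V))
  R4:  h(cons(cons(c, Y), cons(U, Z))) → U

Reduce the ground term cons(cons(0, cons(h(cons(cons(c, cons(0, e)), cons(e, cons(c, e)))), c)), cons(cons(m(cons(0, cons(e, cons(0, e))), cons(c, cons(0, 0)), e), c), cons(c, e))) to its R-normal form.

cons(cons(0, cons(e, c)), cons(cons(c, c), cons(c, e)))

1. cons(cons(0, cons(h(cons(cons(c, cons(0, e)), cons(e, cons(c, e)))), c)), cons(cons(m(cons(0, cons(e, cons(0, e))), cons(c, cons(0, 0)), e), c), cons(c, e)))  →  cons(cons(0, cons(e, c)), cons(cons(m(cons(0, cons(e, cons(0, e))), cons(c, cons(0, 0)), e), c), cons(c, e)))   [R4 at 1.2.1]
2. cons(cons(0, cons(e, c)), cons(cons(m(cons(0, cons(e, cons(0, e))), cons(c, cons(0, 0)), e), c), cons(c, e)))  →  cons(cons(0, cons(e, c)), cons(cons(c, c), cons(c, e)))   [R1 at 2.1.1]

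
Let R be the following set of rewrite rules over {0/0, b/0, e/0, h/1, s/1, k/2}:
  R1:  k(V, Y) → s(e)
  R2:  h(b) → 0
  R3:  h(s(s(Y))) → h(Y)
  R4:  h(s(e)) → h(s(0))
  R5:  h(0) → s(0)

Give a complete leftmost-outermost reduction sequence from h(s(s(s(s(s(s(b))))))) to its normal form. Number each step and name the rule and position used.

1. h(s(s(s(s(s(s(b)))))))  →  h(s(s(s(s(b)))))   [R3 at ε]
2. h(s(s(s(s(b)))))  →  h(s(s(b)))   [R3 at ε]
3. h(s(s(b)))  →  h(b)   [R3 at ε]
4. h(b)  →  0   [R2 at ε]

0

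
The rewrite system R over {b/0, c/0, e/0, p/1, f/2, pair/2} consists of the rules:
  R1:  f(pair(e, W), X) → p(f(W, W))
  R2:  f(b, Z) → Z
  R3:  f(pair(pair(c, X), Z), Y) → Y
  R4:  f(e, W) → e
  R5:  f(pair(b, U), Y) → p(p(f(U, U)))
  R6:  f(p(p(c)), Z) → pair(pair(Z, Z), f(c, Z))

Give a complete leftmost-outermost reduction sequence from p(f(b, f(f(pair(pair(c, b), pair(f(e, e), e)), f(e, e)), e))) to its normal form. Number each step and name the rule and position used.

p(e)

1. p(f(b, f(f(pair(pair(c, b), pair(f(e, e), e)), f(e, e)), e)))  →  p(f(f(pair(pair(c, b), pair(f(e, e), e)), f(e, e)), e))   [R2 at 1]
2. p(f(f(pair(pair(c, b), pair(f(e, e), e)), f(e, e)), e))  →  p(f(f(e, e), e))   [R3 at 1.1]
3. p(f(f(e, e), e))  →  p(f(e, e))   [R4 at 1.1]
4. p(f(e, e))  →  p(e)   [R4 at 1]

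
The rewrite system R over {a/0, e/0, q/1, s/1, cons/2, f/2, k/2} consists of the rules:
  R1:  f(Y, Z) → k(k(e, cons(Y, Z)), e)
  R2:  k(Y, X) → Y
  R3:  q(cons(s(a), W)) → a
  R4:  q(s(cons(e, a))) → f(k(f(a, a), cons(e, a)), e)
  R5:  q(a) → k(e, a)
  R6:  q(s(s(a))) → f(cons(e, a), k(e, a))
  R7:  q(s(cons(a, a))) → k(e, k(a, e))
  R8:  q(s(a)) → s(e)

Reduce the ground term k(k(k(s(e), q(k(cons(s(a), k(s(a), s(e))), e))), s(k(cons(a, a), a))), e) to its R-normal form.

1. k(k(k(s(e), q(k(cons(s(a), k(s(a), s(e))), e))), s(k(cons(a, a), a))), e)  →  k(k(s(e), q(k(cons(s(a), k(s(a), s(e))), e))), s(k(cons(a, a), a)))   [R2 at ε]
2. k(k(s(e), q(k(cons(s(a), k(s(a), s(e))), e))), s(k(cons(a, a), a)))  →  k(s(e), q(k(cons(s(a), k(s(a), s(e))), e)))   [R2 at ε]
3. k(s(e), q(k(cons(s(a), k(s(a), s(e))), e)))  →  s(e)   [R2 at ε]

s(e)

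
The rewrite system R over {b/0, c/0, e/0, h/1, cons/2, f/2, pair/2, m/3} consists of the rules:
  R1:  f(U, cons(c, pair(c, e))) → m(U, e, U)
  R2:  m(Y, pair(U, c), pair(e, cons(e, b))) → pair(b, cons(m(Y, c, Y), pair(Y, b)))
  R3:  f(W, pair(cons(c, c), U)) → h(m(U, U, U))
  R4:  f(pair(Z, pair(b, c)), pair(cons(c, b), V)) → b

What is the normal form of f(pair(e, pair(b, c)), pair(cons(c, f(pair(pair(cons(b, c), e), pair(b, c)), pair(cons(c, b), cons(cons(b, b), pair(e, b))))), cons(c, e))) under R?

b

1. f(pair(e, pair(b, c)), pair(cons(c, f(pair(pair(cons(b, c), e), pair(b, c)), pair(cons(c, b), cons(cons(b, b), pair(e, b))))), cons(c, e)))  →  f(pair(e, pair(b, c)), pair(cons(c, b), cons(c, e)))   [R4 at 2.1.2]
2. f(pair(e, pair(b, c)), pair(cons(c, b), cons(c, e)))  →  b   [R4 at ε]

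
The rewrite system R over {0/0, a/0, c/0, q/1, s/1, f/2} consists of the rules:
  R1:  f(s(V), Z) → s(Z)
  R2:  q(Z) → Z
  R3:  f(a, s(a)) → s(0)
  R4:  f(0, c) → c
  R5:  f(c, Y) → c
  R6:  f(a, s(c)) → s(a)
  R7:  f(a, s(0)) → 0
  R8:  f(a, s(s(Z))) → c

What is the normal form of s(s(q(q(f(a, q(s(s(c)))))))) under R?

1. s(s(q(q(f(a, q(s(s(c))))))))  →  s(s(q(f(a, q(s(s(c)))))))   [R2 at 1.1]
2. s(s(q(f(a, q(s(s(c)))))))  →  s(s(f(a, q(s(s(c))))))   [R2 at 1.1]
3. s(s(f(a, q(s(s(c))))))  →  s(s(f(a, s(s(c)))))   [R2 at 1.1.2]
4. s(s(f(a, s(s(c)))))  →  s(s(c))   [R8 at 1.1]

s(s(c))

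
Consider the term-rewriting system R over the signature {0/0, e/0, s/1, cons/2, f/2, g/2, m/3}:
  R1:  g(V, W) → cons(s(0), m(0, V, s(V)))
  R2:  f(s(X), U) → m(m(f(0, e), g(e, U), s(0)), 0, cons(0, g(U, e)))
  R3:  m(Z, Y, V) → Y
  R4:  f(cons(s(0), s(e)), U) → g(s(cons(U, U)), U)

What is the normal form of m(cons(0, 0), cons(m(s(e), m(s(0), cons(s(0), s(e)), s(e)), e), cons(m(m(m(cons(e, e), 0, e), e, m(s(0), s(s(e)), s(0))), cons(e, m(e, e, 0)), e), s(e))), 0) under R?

1. m(cons(0, 0), cons(m(s(e), m(s(0), cons(s(0), s(e)), s(e)), e), cons(m(m(m(cons(e, e), 0, e), e, m(s(0), s(s(e)), s(0))), cons(e, m(e, e, 0)), e), s(e))), 0)  →  cons(m(s(e), m(s(0), cons(s(0), s(e)), s(e)), e), cons(m(m(m(cons(e, e), 0, e), e, m(s(0), s(s(e)), s(0))), cons(e, m(e, e, 0)), e), s(e)))   [R3 at ε]
2. cons(m(s(e), m(s(0), cons(s(0), s(e)), s(e)), e), cons(m(m(m(cons(e, e), 0, e), e, m(s(0), s(s(e)), s(0))), cons(e, m(e, e, 0)), e), s(e)))  →  cons(m(s(0), cons(s(0), s(e)), s(e)), cons(m(m(m(cons(e, e), 0, e), e, m(s(0), s(s(e)), s(0))), cons(e, m(e, e, 0)), e), s(e)))   [R3 at 1]
3. cons(m(s(0), cons(s(0), s(e)), s(e)), cons(m(m(m(cons(e, e), 0, e), e, m(s(0), s(s(e)), s(0))), cons(e, m(e, e, 0)), e), s(e)))  →  cons(cons(s(0), s(e)), cons(m(m(m(cons(e, e), 0, e), e, m(s(0), s(s(e)), s(0))), cons(e, m(e, e, 0)), e), s(e)))   [R3 at 1]
4. cons(cons(s(0), s(e)), cons(m(m(m(cons(e, e), 0, e), e, m(s(0), s(s(e)), s(0))), cons(e, m(e, e, 0)), e), s(e)))  →  cons(cons(s(0), s(e)), cons(cons(e, m(e, e, 0)), s(e)))   [R3 at 2.1]
5. cons(cons(s(0), s(e)), cons(cons(e, m(e, e, 0)), s(e)))  →  cons(cons(s(0), s(e)), cons(cons(e, e), s(e)))   [R3 at 2.1.2]

cons(cons(s(0), s(e)), cons(cons(e, e), s(e)))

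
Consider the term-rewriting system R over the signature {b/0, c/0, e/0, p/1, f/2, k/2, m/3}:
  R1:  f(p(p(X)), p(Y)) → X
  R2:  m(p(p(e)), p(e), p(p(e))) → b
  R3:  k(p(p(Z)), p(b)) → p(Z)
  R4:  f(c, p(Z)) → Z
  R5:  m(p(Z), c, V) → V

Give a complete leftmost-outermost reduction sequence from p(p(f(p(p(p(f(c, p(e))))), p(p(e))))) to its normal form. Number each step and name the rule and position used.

1. p(p(f(p(p(p(f(c, p(e))))), p(p(e)))))  →  p(p(p(f(c, p(e)))))   [R1 at 1.1]
2. p(p(p(f(c, p(e)))))  →  p(p(p(e)))   [R4 at 1.1.1]

p(p(p(e)))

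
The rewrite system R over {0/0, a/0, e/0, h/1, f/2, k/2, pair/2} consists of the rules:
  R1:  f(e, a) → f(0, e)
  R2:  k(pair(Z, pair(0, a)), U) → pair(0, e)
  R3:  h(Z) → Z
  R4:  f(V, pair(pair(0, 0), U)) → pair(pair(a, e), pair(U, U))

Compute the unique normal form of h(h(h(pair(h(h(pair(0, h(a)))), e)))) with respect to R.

pair(pair(0, a), e)

1. h(h(h(pair(h(h(pair(0, h(a)))), e))))  →  h(h(pair(h(h(pair(0, h(a)))), e)))   [R3 at ε]
2. h(h(pair(h(h(pair(0, h(a)))), e)))  →  h(pair(h(h(pair(0, h(a)))), e))   [R3 at ε]
3. h(pair(h(h(pair(0, h(a)))), e))  →  pair(h(h(pair(0, h(a)))), e)   [R3 at ε]
4. pair(h(h(pair(0, h(a)))), e)  →  pair(h(pair(0, h(a))), e)   [R3 at 1]
5. pair(h(pair(0, h(a))), e)  →  pair(pair(0, h(a)), e)   [R3 at 1]
6. pair(pair(0, h(a)), e)  →  pair(pair(0, a), e)   [R3 at 1.2]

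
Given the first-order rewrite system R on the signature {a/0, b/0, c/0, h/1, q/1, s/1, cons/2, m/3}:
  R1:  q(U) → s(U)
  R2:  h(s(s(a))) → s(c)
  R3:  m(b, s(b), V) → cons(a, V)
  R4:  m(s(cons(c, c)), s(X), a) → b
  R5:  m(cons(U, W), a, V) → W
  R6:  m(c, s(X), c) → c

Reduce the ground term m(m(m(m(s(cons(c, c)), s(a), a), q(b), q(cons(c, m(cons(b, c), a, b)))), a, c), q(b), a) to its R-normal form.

b

1. m(m(m(m(s(cons(c, c)), s(a), a), q(b), q(cons(c, m(cons(b, c), a, b)))), a, c), q(b), a)  →  m(m(m(b, q(b), q(cons(c, m(cons(b, c), a, b)))), a, c), q(b), a)   [R4 at 1.1.1]
2. m(m(m(b, q(b), q(cons(c, m(cons(b, c), a, b)))), a, c), q(b), a)  →  m(m(m(b, s(b), q(cons(c, m(cons(b, c), a, b)))), a, c), q(b), a)   [R1 at 1.1.2]
3. m(m(m(b, s(b), q(cons(c, m(cons(b, c), a, b)))), a, c), q(b), a)  →  m(m(cons(a, q(cons(c, m(cons(b, c), a, b)))), a, c), q(b), a)   [R3 at 1.1]
4. m(m(cons(a, q(cons(c, m(cons(b, c), a, b)))), a, c), q(b), a)  →  m(q(cons(c, m(cons(b, c), a, b))), q(b), a)   [R5 at 1]
5. m(q(cons(c, m(cons(b, c), a, b))), q(b), a)  →  m(s(cons(c, m(cons(b, c), a, b))), q(b), a)   [R1 at 1]
6. m(s(cons(c, m(cons(b, c), a, b))), q(b), a)  →  m(s(cons(c, c)), q(b), a)   [R5 at 1.1.2]
7. m(s(cons(c, c)), q(b), a)  →  m(s(cons(c, c)), s(b), a)   [R1 at 2]
8. m(s(cons(c, c)), s(b), a)  →  b   [R4 at ε]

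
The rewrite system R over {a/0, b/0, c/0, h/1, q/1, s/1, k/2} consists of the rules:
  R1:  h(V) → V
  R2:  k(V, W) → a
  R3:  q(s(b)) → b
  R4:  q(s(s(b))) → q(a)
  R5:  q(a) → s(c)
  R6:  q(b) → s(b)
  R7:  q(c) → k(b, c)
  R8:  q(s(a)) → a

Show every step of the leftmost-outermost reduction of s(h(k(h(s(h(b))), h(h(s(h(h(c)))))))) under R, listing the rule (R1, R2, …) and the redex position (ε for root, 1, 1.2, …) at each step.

s(a)

1. s(h(k(h(s(h(b))), h(h(s(h(h(c))))))))  →  s(k(h(s(h(b))), h(h(s(h(h(c)))))))   [R1 at 1]
2. s(k(h(s(h(b))), h(h(s(h(h(c)))))))  →  s(a)   [R2 at 1]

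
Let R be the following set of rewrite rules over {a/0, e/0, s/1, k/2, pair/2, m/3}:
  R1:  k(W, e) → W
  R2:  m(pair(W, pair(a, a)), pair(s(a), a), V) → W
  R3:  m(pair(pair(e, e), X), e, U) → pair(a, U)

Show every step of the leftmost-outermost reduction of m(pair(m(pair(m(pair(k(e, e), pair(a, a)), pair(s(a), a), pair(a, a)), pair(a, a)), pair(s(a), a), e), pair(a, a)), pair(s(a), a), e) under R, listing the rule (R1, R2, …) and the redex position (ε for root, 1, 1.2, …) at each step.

e

1. m(pair(m(pair(m(pair(k(e, e), pair(a, a)), pair(s(a), a), pair(a, a)), pair(a, a)), pair(s(a), a), e), pair(a, a)), pair(s(a), a), e)  →  m(pair(m(pair(k(e, e), pair(a, a)), pair(s(a), a), pair(a, a)), pair(a, a)), pair(s(a), a), e)   [R2 at ε]
2. m(pair(m(pair(k(e, e), pair(a, a)), pair(s(a), a), pair(a, a)), pair(a, a)), pair(s(a), a), e)  →  m(pair(k(e, e), pair(a, a)), pair(s(a), a), pair(a, a))   [R2 at ε]
3. m(pair(k(e, e), pair(a, a)), pair(s(a), a), pair(a, a))  →  k(e, e)   [R2 at ε]
4. k(e, e)  →  e   [R1 at ε]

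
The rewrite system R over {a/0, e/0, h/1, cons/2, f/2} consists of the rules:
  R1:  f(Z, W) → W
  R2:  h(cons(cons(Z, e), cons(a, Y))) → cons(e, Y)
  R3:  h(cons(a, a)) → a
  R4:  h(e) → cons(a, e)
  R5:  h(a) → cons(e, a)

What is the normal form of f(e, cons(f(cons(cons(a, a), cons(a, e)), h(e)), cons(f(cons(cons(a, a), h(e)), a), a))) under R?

cons(cons(a, e), cons(a, a))

1. f(e, cons(f(cons(cons(a, a), cons(a, e)), h(e)), cons(f(cons(cons(a, a), h(e)), a), a)))  →  cons(f(cons(cons(a, a), cons(a, e)), h(e)), cons(f(cons(cons(a, a), h(e)), a), a))   [R1 at ε]
2. cons(f(cons(cons(a, a), cons(a, e)), h(e)), cons(f(cons(cons(a, a), h(e)), a), a))  →  cons(h(e), cons(f(cons(cons(a, a), h(e)), a), a))   [R1 at 1]
3. cons(h(e), cons(f(cons(cons(a, a), h(e)), a), a))  →  cons(cons(a, e), cons(f(cons(cons(a, a), h(e)), a), a))   [R4 at 1]
4. cons(cons(a, e), cons(f(cons(cons(a, a), h(e)), a), a))  →  cons(cons(a, e), cons(a, a))   [R1 at 2.1]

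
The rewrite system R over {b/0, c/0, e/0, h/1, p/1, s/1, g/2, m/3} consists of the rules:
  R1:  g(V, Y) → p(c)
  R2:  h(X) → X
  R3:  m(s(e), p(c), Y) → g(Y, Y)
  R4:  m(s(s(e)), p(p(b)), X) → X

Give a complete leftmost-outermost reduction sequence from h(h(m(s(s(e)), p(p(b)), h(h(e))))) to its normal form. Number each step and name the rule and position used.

1. h(h(m(s(s(e)), p(p(b)), h(h(e)))))  →  h(m(s(s(e)), p(p(b)), h(h(e))))   [R2 at ε]
2. h(m(s(s(e)), p(p(b)), h(h(e))))  →  m(s(s(e)), p(p(b)), h(h(e)))   [R2 at ε]
3. m(s(s(e)), p(p(b)), h(h(e)))  →  h(h(e))   [R4 at ε]
4. h(h(e))  →  h(e)   [R2 at ε]
5. h(e)  →  e   [R2 at ε]

e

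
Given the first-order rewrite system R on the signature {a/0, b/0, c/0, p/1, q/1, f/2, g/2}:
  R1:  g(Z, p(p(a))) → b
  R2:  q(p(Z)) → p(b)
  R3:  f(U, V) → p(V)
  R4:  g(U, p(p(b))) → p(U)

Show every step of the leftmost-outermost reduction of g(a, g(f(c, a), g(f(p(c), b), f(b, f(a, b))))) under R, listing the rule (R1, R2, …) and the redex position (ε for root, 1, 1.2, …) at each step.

1. g(a, g(f(c, a), g(f(p(c), b), f(b, f(a, b)))))  →  g(a, g(p(a), g(f(p(c), b), f(b, f(a, b)))))   [R3 at 2.1]
2. g(a, g(p(a), g(f(p(c), b), f(b, f(a, b)))))  →  g(a, g(p(a), g(p(b), f(b, f(a, b)))))   [R3 at 2.2.1]
3. g(a, g(p(a), g(p(b), f(b, f(a, b)))))  →  g(a, g(p(a), g(p(b), p(f(a, b)))))   [R3 at 2.2.2]
4. g(a, g(p(a), g(p(b), p(f(a, b)))))  →  g(a, g(p(a), g(p(b), p(p(b)))))   [R3 at 2.2.2.1]
5. g(a, g(p(a), g(p(b), p(p(b)))))  →  g(a, g(p(a), p(p(b))))   [R4 at 2.2]
6. g(a, g(p(a), p(p(b))))  →  g(a, p(p(a)))   [R4 at 2]
7. g(a, p(p(a)))  →  b   [R1 at ε]

b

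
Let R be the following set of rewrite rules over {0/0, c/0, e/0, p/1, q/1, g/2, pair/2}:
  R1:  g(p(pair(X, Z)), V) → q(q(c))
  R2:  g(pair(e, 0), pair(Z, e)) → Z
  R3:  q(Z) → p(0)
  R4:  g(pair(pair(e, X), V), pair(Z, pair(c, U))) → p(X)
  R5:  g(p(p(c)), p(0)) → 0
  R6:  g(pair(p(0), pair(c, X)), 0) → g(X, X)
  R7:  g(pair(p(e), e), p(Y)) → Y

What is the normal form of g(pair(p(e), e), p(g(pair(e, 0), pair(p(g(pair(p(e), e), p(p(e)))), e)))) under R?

p(p(e))

1. g(pair(p(e), e), p(g(pair(e, 0), pair(p(g(pair(p(e), e), p(p(e)))), e))))  →  g(pair(e, 0), pair(p(g(pair(p(e), e), p(p(e)))), e))   [R7 at ε]
2. g(pair(e, 0), pair(p(g(pair(p(e), e), p(p(e)))), e))  →  p(g(pair(p(e), e), p(p(e))))   [R2 at ε]
3. p(g(pair(p(e), e), p(p(e))))  →  p(p(e))   [R7 at 1]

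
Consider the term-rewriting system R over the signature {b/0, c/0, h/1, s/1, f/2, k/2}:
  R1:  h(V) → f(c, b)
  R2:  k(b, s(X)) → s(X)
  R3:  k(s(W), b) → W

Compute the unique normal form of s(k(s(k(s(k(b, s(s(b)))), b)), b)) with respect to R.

1. s(k(s(k(s(k(b, s(s(b)))), b)), b))  →  s(k(s(k(b, s(s(b)))), b))   [R3 at 1]
2. s(k(s(k(b, s(s(b)))), b))  →  s(k(b, s(s(b))))   [R3 at 1]
3. s(k(b, s(s(b))))  →  s(s(s(b)))   [R2 at 1]

s(s(s(b)))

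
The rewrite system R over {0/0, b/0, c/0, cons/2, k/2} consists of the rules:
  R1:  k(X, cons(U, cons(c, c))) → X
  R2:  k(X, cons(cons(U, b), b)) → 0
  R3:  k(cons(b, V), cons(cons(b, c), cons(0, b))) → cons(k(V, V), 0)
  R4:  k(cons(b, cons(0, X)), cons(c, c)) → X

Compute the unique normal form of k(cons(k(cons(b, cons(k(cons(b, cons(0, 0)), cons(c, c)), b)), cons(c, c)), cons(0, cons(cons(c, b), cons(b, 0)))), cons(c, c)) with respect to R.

cons(cons(c, b), cons(b, 0))

1. k(cons(k(cons(b, cons(k(cons(b, cons(0, 0)), cons(c, c)), b)), cons(c, c)), cons(0, cons(cons(c, b), cons(b, 0)))), cons(c, c))  →  k(cons(k(cons(b, cons(0, b)), cons(c, c)), cons(0, cons(cons(c, b), cons(b, 0)))), cons(c, c))   [R4 at 1.1.1.2.1]
2. k(cons(k(cons(b, cons(0, b)), cons(c, c)), cons(0, cons(cons(c, b), cons(b, 0)))), cons(c, c))  →  k(cons(b, cons(0, cons(cons(c, b), cons(b, 0)))), cons(c, c))   [R4 at 1.1]
3. k(cons(b, cons(0, cons(cons(c, b), cons(b, 0)))), cons(c, c))  →  cons(cons(c, b), cons(b, 0))   [R4 at ε]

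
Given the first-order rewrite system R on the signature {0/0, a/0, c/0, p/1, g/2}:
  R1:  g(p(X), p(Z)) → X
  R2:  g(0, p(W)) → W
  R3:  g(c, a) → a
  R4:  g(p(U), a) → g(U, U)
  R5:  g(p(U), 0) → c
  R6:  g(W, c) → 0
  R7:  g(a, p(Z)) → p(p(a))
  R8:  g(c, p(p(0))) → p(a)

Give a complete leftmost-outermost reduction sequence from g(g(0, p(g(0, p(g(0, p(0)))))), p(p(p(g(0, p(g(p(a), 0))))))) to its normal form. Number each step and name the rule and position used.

1. g(g(0, p(g(0, p(g(0, p(0)))))), p(p(p(g(0, p(g(p(a), 0)))))))  →  g(g(0, p(g(0, p(0)))), p(p(p(g(0, p(g(p(a), 0)))))))   [R2 at 1]
2. g(g(0, p(g(0, p(0)))), p(p(p(g(0, p(g(p(a), 0)))))))  →  g(g(0, p(0)), p(p(p(g(0, p(g(p(a), 0)))))))   [R2 at 1]
3. g(g(0, p(0)), p(p(p(g(0, p(g(p(a), 0)))))))  →  g(0, p(p(p(g(0, p(g(p(a), 0)))))))   [R2 at 1]
4. g(0, p(p(p(g(0, p(g(p(a), 0)))))))  →  p(p(g(0, p(g(p(a), 0)))))   [R2 at ε]
5. p(p(g(0, p(g(p(a), 0)))))  →  p(p(g(p(a), 0)))   [R2 at 1.1]
6. p(p(g(p(a), 0)))  →  p(p(c))   [R5 at 1.1]

p(p(c))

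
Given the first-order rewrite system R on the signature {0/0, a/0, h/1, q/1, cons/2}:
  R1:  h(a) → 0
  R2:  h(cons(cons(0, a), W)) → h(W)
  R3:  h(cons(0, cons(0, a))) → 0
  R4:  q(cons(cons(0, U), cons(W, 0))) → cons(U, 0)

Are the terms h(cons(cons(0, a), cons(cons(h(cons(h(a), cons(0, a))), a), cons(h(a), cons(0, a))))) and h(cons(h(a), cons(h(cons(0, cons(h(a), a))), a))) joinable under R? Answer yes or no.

yes — NF(t₁) = 0, NF(t₂) = 0

Reduce t₁ = h(cons(cons(0, a), cons(cons(h(cons(h(a), cons(0, a))), a), cons(h(a), cons(0, a))))):
1. h(cons(cons(0, a), cons(cons(h(cons(h(a), cons(0, a))), a), cons(h(a), cons(0, a)))))  →  h(cons(cons(h(cons(h(a), cons(0, a))), a), cons(h(a), cons(0, a))))   [R2 at ε]
2. h(cons(cons(h(cons(h(a), cons(0, a))), a), cons(h(a), cons(0, a))))  →  h(cons(cons(h(cons(0, cons(0, a))), a), cons(h(a), cons(0, a))))   [R1 at 1.1.1.1.1]
3. h(cons(cons(h(cons(0, cons(0, a))), a), cons(h(a), cons(0, a))))  →  h(cons(cons(0, a), cons(h(a), cons(0, a))))   [R3 at 1.1.1]
4. h(cons(cons(0, a), cons(h(a), cons(0, a))))  →  h(cons(h(a), cons(0, a)))   [R2 at ε]
5. h(cons(h(a), cons(0, a)))  →  h(cons(0, cons(0, a)))   [R1 at 1.1]
6. h(cons(0, cons(0, a)))  →  0   [R3 at ε]

Reduce t₂ = h(cons(h(a), cons(h(cons(0, cons(h(a), a))), a))):
1. h(cons(h(a), cons(h(cons(0, cons(h(a), a))), a)))  →  h(cons(0, cons(h(cons(0, cons(h(a), a))), a)))   [R1 at 1.1]
2. h(cons(0, cons(h(cons(0, cons(h(a), a))), a)))  →  h(cons(0, cons(h(cons(0, cons(0, a))), a)))   [R1 at 1.2.1.1.2.1]
3. h(cons(0, cons(h(cons(0, cons(0, a))), a)))  →  h(cons(0, cons(0, a)))   [R3 at 1.2.1]
4. h(cons(0, cons(0, a)))  →  0   [R3 at ε]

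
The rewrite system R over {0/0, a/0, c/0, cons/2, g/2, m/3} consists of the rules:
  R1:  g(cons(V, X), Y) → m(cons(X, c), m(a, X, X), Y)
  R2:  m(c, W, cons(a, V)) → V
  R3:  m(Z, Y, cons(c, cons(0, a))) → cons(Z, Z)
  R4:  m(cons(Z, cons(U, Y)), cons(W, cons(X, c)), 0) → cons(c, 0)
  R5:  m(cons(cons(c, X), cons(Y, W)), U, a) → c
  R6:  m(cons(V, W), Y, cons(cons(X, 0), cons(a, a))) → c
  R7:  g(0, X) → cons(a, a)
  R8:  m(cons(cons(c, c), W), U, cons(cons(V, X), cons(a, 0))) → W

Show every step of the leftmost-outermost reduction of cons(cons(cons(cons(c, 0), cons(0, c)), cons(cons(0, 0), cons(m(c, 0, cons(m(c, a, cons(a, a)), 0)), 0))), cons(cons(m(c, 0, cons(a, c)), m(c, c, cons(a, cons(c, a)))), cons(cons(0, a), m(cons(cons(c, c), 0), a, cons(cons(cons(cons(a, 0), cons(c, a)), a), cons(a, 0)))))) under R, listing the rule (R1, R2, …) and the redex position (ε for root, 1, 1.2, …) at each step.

cons(cons(cons(cons(c, 0), cons(0, c)), cons(cons(0, 0), cons(0, 0))), cons(cons(c, cons(c, a)), cons(cons(0, a), 0)))

1. cons(cons(cons(cons(c, 0), cons(0, c)), cons(cons(0, 0), cons(m(c, 0, cons(m(c, a, cons(a, a)), 0)), 0))), cons(cons(m(c, 0, cons(a, c)), m(c, c, cons(a, cons(c, a)))), cons(cons(0, a), m(cons(cons(c, c), 0), a, cons(cons(cons(cons(a, 0), cons(c, a)), a), cons(a, 0))))))  →  cons(cons(cons(cons(c, 0), cons(0, c)), cons(cons(0, 0), cons(m(c, 0, cons(a, 0)), 0))), cons(cons(m(c, 0, cons(a, c)), m(c, c, cons(a, cons(c, a)))), cons(cons(0, a), m(cons(cons(c, c), 0), a, cons(cons(cons(cons(a, 0), cons(c, a)), a), cons(a, 0))))))   [R2 at 1.2.2.1.3.1]
2. cons(cons(cons(cons(c, 0), cons(0, c)), cons(cons(0, 0), cons(m(c, 0, cons(a, 0)), 0))), cons(cons(m(c, 0, cons(a, c)), m(c, c, cons(a, cons(c, a)))), cons(cons(0, a), m(cons(cons(c, c), 0), a, cons(cons(cons(cons(a, 0), cons(c, a)), a), cons(a, 0))))))  →  cons(cons(cons(cons(c, 0), cons(0, c)), cons(cons(0, 0), cons(0, 0))), cons(cons(m(c, 0, cons(a, c)), m(c, c, cons(a, cons(c, a)))), cons(cons(0, a), m(cons(cons(c, c), 0), a, cons(cons(cons(cons(a, 0), cons(c, a)), a), cons(a, 0))))))   [R2 at 1.2.2.1]
3. cons(cons(cons(cons(c, 0), cons(0, c)), cons(cons(0, 0), cons(0, 0))), cons(cons(m(c, 0, cons(a, c)), m(c, c, cons(a, cons(c, a)))), cons(cons(0, a), m(cons(cons(c, c), 0), a, cons(cons(cons(cons(a, 0), cons(c, a)), a), cons(a, 0))))))  →  cons(cons(cons(cons(c, 0), cons(0, c)), cons(cons(0, 0), cons(0, 0))), cons(cons(c, m(c, c, cons(a, cons(c, a)))), cons(cons(0, a), m(cons(cons(c, c), 0), a, cons(cons(cons(cons(a, 0), cons(c, a)), a), cons(a, 0))))))   [R2 at 2.1.1]
4. cons(cons(cons(cons(c, 0), cons(0, c)), cons(cons(0, 0), cons(0, 0))), cons(cons(c, m(c, c, cons(a, cons(c, a)))), cons(cons(0, a), m(cons(cons(c, c), 0), a, cons(cons(cons(cons(a, 0), cons(c, a)), a), cons(a, 0))))))  →  cons(cons(cons(cons(c, 0), cons(0, c)), cons(cons(0, 0), cons(0, 0))), cons(cons(c, cons(c, a)), cons(cons(0, a), m(cons(cons(c, c), 0), a, cons(cons(cons(cons(a, 0), cons(c, a)), a), cons(a, 0))))))   [R2 at 2.1.2]
5. cons(cons(cons(cons(c, 0), cons(0, c)), cons(cons(0, 0), cons(0, 0))), cons(cons(c, cons(c, a)), cons(cons(0, a), m(cons(cons(c, c), 0), a, cons(cons(cons(cons(a, 0), cons(c, a)), a), cons(a, 0))))))  →  cons(cons(cons(cons(c, 0), cons(0, c)), cons(cons(0, 0), cons(0, 0))), cons(cons(c, cons(c, a)), cons(cons(0, a), 0)))   [R8 at 2.2.2]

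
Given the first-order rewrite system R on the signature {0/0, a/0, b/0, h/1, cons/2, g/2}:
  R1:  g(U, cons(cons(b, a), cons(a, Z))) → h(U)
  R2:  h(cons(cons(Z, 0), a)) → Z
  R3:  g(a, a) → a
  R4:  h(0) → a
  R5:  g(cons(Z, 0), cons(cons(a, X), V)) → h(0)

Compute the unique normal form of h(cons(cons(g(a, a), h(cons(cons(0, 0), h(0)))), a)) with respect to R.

1. h(cons(cons(g(a, a), h(cons(cons(0, 0), h(0)))), a))  →  h(cons(cons(a, h(cons(cons(0, 0), h(0)))), a))   [R3 at 1.1.1]
2. h(cons(cons(a, h(cons(cons(0, 0), h(0)))), a))  →  h(cons(cons(a, h(cons(cons(0, 0), a))), a))   [R4 at 1.1.2.1.2]
3. h(cons(cons(a, h(cons(cons(0, 0), a))), a))  →  h(cons(cons(a, 0), a))   [R2 at 1.1.2]
4. h(cons(cons(a, 0), a))  →  a   [R2 at ε]

a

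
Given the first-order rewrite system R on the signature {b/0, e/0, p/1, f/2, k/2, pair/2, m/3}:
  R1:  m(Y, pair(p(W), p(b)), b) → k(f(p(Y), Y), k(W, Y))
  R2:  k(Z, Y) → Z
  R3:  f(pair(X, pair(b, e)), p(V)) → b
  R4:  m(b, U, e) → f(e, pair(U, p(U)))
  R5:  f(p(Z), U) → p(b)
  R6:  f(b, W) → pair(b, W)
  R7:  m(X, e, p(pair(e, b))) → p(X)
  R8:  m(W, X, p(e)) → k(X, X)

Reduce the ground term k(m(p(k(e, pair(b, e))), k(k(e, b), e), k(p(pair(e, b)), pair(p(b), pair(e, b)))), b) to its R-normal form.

p(p(e))

1. k(m(p(k(e, pair(b, e))), k(k(e, b), e), k(p(pair(e, b)), pair(p(b), pair(e, b)))), b)  →  m(p(k(e, pair(b, e))), k(k(e, b), e), k(p(pair(e, b)), pair(p(b), pair(e, b))))   [R2 at ε]
2. m(p(k(e, pair(b, e))), k(k(e, b), e), k(p(pair(e, b)), pair(p(b), pair(e, b))))  →  m(p(e), k(k(e, b), e), k(p(pair(e, b)), pair(p(b), pair(e, b))))   [R2 at 1.1]
3. m(p(e), k(k(e, b), e), k(p(pair(e, b)), pair(p(b), pair(e, b))))  →  m(p(e), k(e, b), k(p(pair(e, b)), pair(p(b), pair(e, b))))   [R2 at 2]
4. m(p(e), k(e, b), k(p(pair(e, b)), pair(p(b), pair(e, b))))  →  m(p(e), e, k(p(pair(e, b)), pair(p(b), pair(e, b))))   [R2 at 2]
5. m(p(e), e, k(p(pair(e, b)), pair(p(b), pair(e, b))))  →  m(p(e), e, p(pair(e, b)))   [R2 at 3]
6. m(p(e), e, p(pair(e, b)))  →  p(p(e))   [R7 at ε]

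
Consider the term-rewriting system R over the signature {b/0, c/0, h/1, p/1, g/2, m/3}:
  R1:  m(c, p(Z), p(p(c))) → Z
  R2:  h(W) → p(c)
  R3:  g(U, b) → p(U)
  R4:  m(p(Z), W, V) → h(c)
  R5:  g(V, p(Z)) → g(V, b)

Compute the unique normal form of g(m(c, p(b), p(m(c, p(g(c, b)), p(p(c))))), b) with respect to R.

p(b)

1. g(m(c, p(b), p(m(c, p(g(c, b)), p(p(c))))), b)  →  p(m(c, p(b), p(m(c, p(g(c, b)), p(p(c))))))   [R3 at ε]
2. p(m(c, p(b), p(m(c, p(g(c, b)), p(p(c))))))  →  p(m(c, p(b), p(g(c, b))))   [R1 at 1.3.1]
3. p(m(c, p(b), p(g(c, b))))  →  p(m(c, p(b), p(p(c))))   [R3 at 1.3.1]
4. p(m(c, p(b), p(p(c))))  →  p(b)   [R1 at 1]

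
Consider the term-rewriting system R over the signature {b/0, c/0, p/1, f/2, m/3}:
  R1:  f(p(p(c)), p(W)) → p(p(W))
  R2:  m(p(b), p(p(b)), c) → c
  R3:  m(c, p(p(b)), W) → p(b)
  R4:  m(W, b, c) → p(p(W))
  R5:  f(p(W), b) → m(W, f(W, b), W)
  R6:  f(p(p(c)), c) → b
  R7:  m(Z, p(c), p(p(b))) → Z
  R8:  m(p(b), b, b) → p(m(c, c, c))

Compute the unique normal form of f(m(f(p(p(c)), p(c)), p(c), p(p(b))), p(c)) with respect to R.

1. f(m(f(p(p(c)), p(c)), p(c), p(p(b))), p(c))  →  f(f(p(p(c)), p(c)), p(c))   [R7 at 1]
2. f(f(p(p(c)), p(c)), p(c))  →  f(p(p(c)), p(c))   [R1 at 1]
3. f(p(p(c)), p(c))  →  p(p(c))   [R1 at ε]

p(p(c))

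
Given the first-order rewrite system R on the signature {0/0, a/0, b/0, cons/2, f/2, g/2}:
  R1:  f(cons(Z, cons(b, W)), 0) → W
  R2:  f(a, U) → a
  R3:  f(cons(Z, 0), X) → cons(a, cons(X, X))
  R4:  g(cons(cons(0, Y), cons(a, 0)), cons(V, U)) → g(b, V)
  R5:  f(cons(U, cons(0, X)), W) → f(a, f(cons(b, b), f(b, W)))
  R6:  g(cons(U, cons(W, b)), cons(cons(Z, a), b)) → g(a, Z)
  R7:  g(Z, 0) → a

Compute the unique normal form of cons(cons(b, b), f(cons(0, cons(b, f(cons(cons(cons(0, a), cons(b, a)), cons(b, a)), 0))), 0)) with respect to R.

1. cons(cons(b, b), f(cons(0, cons(b, f(cons(cons(cons(0, a), cons(b, a)), cons(b, a)), 0))), 0))  →  cons(cons(b, b), f(cons(cons(cons(0, a), cons(b, a)), cons(b, a)), 0))   [R1 at 2]
2. cons(cons(b, b), f(cons(cons(cons(0, a), cons(b, a)), cons(b, a)), 0))  →  cons(cons(b, b), a)   [R1 at 2]

cons(cons(b, b), a)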